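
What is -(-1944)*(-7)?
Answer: -13608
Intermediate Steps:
-(-1944)*(-7) = -486*28 = -13608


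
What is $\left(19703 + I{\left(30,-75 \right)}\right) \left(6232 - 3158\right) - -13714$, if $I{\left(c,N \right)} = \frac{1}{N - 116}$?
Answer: $\frac{11570917502}{191} \approx 6.0581 \cdot 10^{7}$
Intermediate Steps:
$I{\left(c,N \right)} = \frac{1}{-116 + N}$
$\left(19703 + I{\left(30,-75 \right)}\right) \left(6232 - 3158\right) - -13714 = \left(19703 + \frac{1}{-116 - 75}\right) \left(6232 - 3158\right) - -13714 = \left(19703 + \frac{1}{-191}\right) 3074 + 13714 = \left(19703 - \frac{1}{191}\right) 3074 + 13714 = \frac{3763272}{191} \cdot 3074 + 13714 = \frac{11568298128}{191} + 13714 = \frac{11570917502}{191}$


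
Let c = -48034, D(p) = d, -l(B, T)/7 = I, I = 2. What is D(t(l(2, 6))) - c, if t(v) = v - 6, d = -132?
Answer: 47902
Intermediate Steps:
l(B, T) = -14 (l(B, T) = -7*2 = -14)
t(v) = -6 + v
D(p) = -132
D(t(l(2, 6))) - c = -132 - 1*(-48034) = -132 + 48034 = 47902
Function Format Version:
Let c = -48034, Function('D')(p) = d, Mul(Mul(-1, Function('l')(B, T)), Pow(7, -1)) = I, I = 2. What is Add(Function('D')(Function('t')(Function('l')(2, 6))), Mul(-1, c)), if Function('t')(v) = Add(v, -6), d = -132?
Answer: 47902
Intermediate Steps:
Function('l')(B, T) = -14 (Function('l')(B, T) = Mul(-7, 2) = -14)
Function('t')(v) = Add(-6, v)
Function('D')(p) = -132
Add(Function('D')(Function('t')(Function('l')(2, 6))), Mul(-1, c)) = Add(-132, Mul(-1, -48034)) = Add(-132, 48034) = 47902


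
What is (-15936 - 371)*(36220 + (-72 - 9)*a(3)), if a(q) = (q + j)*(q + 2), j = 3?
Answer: -551013530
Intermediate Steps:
a(q) = (2 + q)*(3 + q) (a(q) = (q + 3)*(q + 2) = (3 + q)*(2 + q) = (2 + q)*(3 + q))
(-15936 - 371)*(36220 + (-72 - 9)*a(3)) = (-15936 - 371)*(36220 + (-72 - 9)*(6 + 3² + 5*3)) = -16307*(36220 - 81*(6 + 9 + 15)) = -16307*(36220 - 81*30) = -16307*(36220 - 2430) = -16307*33790 = -551013530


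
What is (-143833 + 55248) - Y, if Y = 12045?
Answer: -100630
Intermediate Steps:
(-143833 + 55248) - Y = (-143833 + 55248) - 1*12045 = -88585 - 12045 = -100630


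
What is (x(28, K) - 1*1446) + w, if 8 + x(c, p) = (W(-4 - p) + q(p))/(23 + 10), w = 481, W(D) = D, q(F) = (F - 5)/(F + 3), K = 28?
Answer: -332116/341 ≈ -973.95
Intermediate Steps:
q(F) = (-5 + F)/(3 + F)
x(c, p) = -268/33 - p/33 + (-5 + p)/(33*(3 + p)) (x(c, p) = -8 + ((-4 - p) + (-5 + p)/(3 + p))/(23 + 10) = -8 + (-4 - p + (-5 + p)/(3 + p))/33 = -8 + (-4 - p + (-5 + p)/(3 + p))*(1/33) = -8 + (-4/33 - p/33 + (-5 + p)/(33*(3 + p))) = -268/33 - p/33 + (-5 + p)/(33*(3 + p)))
(x(28, K) - 1*1446) + w = ((-809 - 1*28² - 270*28)/(33*(3 + 28)) - 1*1446) + 481 = ((1/33)*(-809 - 1*784 - 7560)/31 - 1446) + 481 = ((1/33)*(1/31)*(-809 - 784 - 7560) - 1446) + 481 = ((1/33)*(1/31)*(-9153) - 1446) + 481 = (-3051/341 - 1446) + 481 = -496137/341 + 481 = -332116/341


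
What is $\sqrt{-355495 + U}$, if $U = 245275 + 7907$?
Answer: $i \sqrt{102313} \approx 319.86 i$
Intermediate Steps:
$U = 253182$
$\sqrt{-355495 + U} = \sqrt{-355495 + 253182} = \sqrt{-102313} = i \sqrt{102313}$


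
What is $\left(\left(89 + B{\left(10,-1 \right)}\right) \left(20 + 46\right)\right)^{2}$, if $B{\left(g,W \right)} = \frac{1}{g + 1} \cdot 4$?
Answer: $34786404$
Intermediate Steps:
$B{\left(g,W \right)} = \frac{4}{1 + g}$ ($B{\left(g,W \right)} = \frac{1}{1 + g} 4 = \frac{4}{1 + g}$)
$\left(\left(89 + B{\left(10,-1 \right)}\right) \left(20 + 46\right)\right)^{2} = \left(\left(89 + \frac{4}{1 + 10}\right) \left(20 + 46\right)\right)^{2} = \left(\left(89 + \frac{4}{11}\right) 66\right)^{2} = \left(\frac{983}{11} \cdot 66\right)^{2} = 5898^{2} = 34786404$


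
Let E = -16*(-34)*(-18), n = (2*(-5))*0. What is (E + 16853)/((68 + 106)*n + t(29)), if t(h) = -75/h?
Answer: -204769/75 ≈ -2730.3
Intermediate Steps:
n = 0 (n = -10*0 = 0)
E = -9792 (E = 544*(-18) = -9792)
(E + 16853)/((68 + 106)*n + t(29)) = (-9792 + 16853)/((68 + 106)*0 - 75/29) = 7061/(174*0 - 75*1/29) = 7061/(0 - 75/29) = 7061/(-75/29) = 7061*(-29/75) = -204769/75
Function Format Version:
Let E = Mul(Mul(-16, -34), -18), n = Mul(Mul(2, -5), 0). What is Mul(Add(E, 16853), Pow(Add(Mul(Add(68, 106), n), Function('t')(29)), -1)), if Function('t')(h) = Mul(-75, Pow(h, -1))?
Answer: Rational(-204769, 75) ≈ -2730.3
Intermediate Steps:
n = 0 (n = Mul(-10, 0) = 0)
E = -9792 (E = Mul(544, -18) = -9792)
Mul(Add(E, 16853), Pow(Add(Mul(Add(68, 106), n), Function('t')(29)), -1)) = Mul(Add(-9792, 16853), Pow(Add(Mul(Add(68, 106), 0), Mul(-75, Pow(29, -1))), -1)) = Mul(7061, Pow(Add(Mul(174, 0), Mul(-75, Rational(1, 29))), -1)) = Mul(7061, Pow(Add(0, Rational(-75, 29)), -1)) = Mul(7061, Pow(Rational(-75, 29), -1)) = Mul(7061, Rational(-29, 75)) = Rational(-204769, 75)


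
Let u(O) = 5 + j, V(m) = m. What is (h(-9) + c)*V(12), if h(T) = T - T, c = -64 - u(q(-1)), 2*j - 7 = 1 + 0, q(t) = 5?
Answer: -876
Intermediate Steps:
j = 4 (j = 7/2 + (1 + 0)/2 = 7/2 + (½)*1 = 7/2 + ½ = 4)
u(O) = 9 (u(O) = 5 + 4 = 9)
c = -73 (c = -64 - 1*9 = -64 - 9 = -73)
h(T) = 0
(h(-9) + c)*V(12) = (0 - 73)*12 = -73*12 = -876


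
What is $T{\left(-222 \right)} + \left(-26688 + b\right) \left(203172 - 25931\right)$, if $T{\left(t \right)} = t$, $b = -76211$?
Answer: $-18237921881$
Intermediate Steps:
$T{\left(-222 \right)} + \left(-26688 + b\right) \left(203172 - 25931\right) = -222 + \left(-26688 - 76211\right) \left(203172 - 25931\right) = -222 - 18237921659 = -18237921881$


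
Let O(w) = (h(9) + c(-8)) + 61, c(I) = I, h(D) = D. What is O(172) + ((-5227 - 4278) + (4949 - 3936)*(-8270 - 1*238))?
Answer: -8628047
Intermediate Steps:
O(w) = 62 (O(w) = (9 - 8) + 61 = 1 + 61 = 62)
O(172) + ((-5227 - 4278) + (4949 - 3936)*(-8270 - 1*238)) = 62 + ((-5227 - 4278) + (4949 - 3936)*(-8270 - 1*238)) = 62 + (-9505 + 1013*(-8270 - 238)) = 62 + (-9505 + 1013*(-8508)) = 62 + (-9505 - 8618604) = 62 - 8628109 = -8628047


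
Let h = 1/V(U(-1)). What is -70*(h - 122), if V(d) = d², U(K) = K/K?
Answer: 8470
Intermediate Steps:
U(K) = 1
h = 1 (h = 1/(1²) = 1/1 = 1)
-70*(h - 122) = -70*(1 - 122) = -70*(-121) = 8470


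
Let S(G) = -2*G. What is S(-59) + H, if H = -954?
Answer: -836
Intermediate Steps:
S(-59) + H = -2*(-59) - 954 = 118 - 954 = -836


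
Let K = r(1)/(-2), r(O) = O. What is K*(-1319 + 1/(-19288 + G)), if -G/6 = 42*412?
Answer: 162384729/246224 ≈ 659.50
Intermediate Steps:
G = -103824 (G = -252*412 = -6*17304 = -103824)
K = -½ (K = 1/(-2) = 1*(-½) = -½ ≈ -0.50000)
K*(-1319 + 1/(-19288 + G)) = -(-1319 + 1/(-19288 - 103824))/2 = -(-1319 + 1/(-123112))/2 = -(-1319 - 1/123112)/2 = -½*(-162384729/123112) = 162384729/246224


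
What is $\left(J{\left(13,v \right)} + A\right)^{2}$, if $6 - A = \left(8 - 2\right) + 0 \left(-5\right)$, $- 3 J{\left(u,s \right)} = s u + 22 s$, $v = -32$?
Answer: $\frac{1254400}{9} \approx 1.3938 \cdot 10^{5}$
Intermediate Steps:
$J{\left(u,s \right)} = - \frac{22 s}{3} - \frac{s u}{3}$ ($J{\left(u,s \right)} = - \frac{s u + 22 s}{3} = - \frac{22 s + s u}{3} = - \frac{22 s}{3} - \frac{s u}{3}$)
$A = 0$ ($A = 6 - \left(\left(8 - 2\right) + 0 \left(-5\right)\right) = 6 - \left(6 + 0\right) = 6 - 6 = 0$)
$\left(J{\left(13,v \right)} + A\right)^{2} = \left(\left(- \frac{1}{3}\right) \left(-32\right) \left(22 + 13\right) + 0\right)^{2} = \left(\left(- \frac{1}{3}\right) \left(-32\right) 35 + 0\right)^{2} = \left(\frac{1120}{3} + 0\right)^{2} = \left(\frac{1120}{3}\right)^{2} = \frac{1254400}{9}$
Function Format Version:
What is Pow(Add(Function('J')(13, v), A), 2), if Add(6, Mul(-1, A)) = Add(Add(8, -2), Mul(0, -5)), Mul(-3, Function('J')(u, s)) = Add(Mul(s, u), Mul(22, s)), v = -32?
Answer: Rational(1254400, 9) ≈ 1.3938e+5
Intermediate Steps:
Function('J')(u, s) = Add(Mul(Rational(-22, 3), s), Mul(Rational(-1, 3), s, u)) (Function('J')(u, s) = Mul(Rational(-1, 3), Add(Mul(s, u), Mul(22, s))) = Mul(Rational(-1, 3), Add(Mul(22, s), Mul(s, u))) = Add(Mul(Rational(-22, 3), s), Mul(Rational(-1, 3), s, u)))
A = 0 (A = Add(6, Mul(-1, Add(Add(8, -2), Mul(0, -5)))) = Add(6, Mul(-1, Add(6, 0))) = Add(6, Mul(-1, 6)) = Add(6, -6) = 0)
Pow(Add(Function('J')(13, v), A), 2) = Pow(Add(Mul(Rational(-1, 3), -32, Add(22, 13)), 0), 2) = Pow(Add(Mul(Rational(-1, 3), -32, 35), 0), 2) = Pow(Add(Rational(1120, 3), 0), 2) = Pow(Rational(1120, 3), 2) = Rational(1254400, 9)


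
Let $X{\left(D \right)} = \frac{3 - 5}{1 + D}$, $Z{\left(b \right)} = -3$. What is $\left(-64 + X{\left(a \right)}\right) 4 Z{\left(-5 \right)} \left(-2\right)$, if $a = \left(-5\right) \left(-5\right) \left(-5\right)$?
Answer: $- \frac{47604}{31} \approx -1535.6$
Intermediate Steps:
$a = -125$ ($a = 25 \left(-5\right) = -125$)
$X{\left(D \right)} = - \frac{2}{1 + D}$
$\left(-64 + X{\left(a \right)}\right) 4 Z{\left(-5 \right)} \left(-2\right) = \left(-64 - \frac{2}{1 - 125}\right) 4 \left(-3\right) \left(-2\right) = \left(-64 - \frac{2}{-124}\right) \left(\left(-12\right) \left(-2\right)\right) = \left(-64 - - \frac{1}{62}\right) 24 = \left(-64 + \frac{1}{62}\right) 24 = \left(- \frac{3967}{62}\right) 24 = - \frac{47604}{31}$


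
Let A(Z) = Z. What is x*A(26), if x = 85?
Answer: 2210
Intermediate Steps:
x*A(26) = 85*26 = 2210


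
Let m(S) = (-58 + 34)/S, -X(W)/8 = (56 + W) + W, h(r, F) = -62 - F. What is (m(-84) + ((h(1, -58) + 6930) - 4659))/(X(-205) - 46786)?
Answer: -15871/307678 ≈ -0.051583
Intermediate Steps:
X(W) = -448 - 16*W (X(W) = -8*((56 + W) + W) = -8*(56 + 2*W) = -448 - 16*W)
m(S) = -24/S
(m(-84) + ((h(1, -58) + 6930) - 4659))/(X(-205) - 46786) = (-24/(-84) + (((-62 - 1*(-58)) + 6930) - 4659))/((-448 - 16*(-205)) - 46786) = (-24*(-1/84) + (((-62 + 58) + 6930) - 4659))/((-448 + 3280) - 46786) = (2/7 + ((-4 + 6930) - 4659))/(2832 - 46786) = (2/7 + (6926 - 4659))/(-43954) = (2/7 + 2267)*(-1/43954) = (15871/7)*(-1/43954) = -15871/307678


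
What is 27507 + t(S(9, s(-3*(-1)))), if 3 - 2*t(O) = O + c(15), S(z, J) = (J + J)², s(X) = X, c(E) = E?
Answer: 27483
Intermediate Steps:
S(z, J) = 4*J² (S(z, J) = (2*J)² = 4*J²)
t(O) = -6 - O/2 (t(O) = 3/2 - (O + 15)/2 = 3/2 - (15 + O)/2 = 3/2 + (-15/2 - O/2) = -6 - O/2)
27507 + t(S(9, s(-3*(-1)))) = 27507 + (-6 - 2*(-3*(-1))²) = 27507 + (-6 - 2*3²) = 27507 + (-6 - 2*9) = 27507 + (-6 - ½*36) = 27507 + (-6 - 18) = 27507 - 24 = 27483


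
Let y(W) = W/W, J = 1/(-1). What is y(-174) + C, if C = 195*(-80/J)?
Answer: 15601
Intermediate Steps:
J = -1
y(W) = 1
C = 15600 (C = 195*(-80/(-1)) = 195*(-80*(-1)) = 195*80 = 15600)
y(-174) + C = 1 + 15600 = 15601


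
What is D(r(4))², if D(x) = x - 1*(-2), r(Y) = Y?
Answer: 36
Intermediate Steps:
D(x) = 2 + x (D(x) = x + 2 = 2 + x)
D(r(4))² = (2 + 4)² = 6² = 36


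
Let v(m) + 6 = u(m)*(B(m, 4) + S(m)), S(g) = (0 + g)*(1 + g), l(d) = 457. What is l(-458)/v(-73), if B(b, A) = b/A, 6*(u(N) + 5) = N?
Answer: -10968/2158097 ≈ -0.0050823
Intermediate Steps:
u(N) = -5 + N/6
S(g) = g*(1 + g)
v(m) = -6 + (-5 + m/6)*(m/4 + m*(1 + m))
l(-458)/v(-73) = 457/(-6 - 115/24*(-73)² - 25/4*(-73) + (⅙)*(-73)³) = 457/(-6 - 115/24*5329 + 1825/4 + (⅙)*(-389017)) = 457/(-6 - 612835/24 + 1825/4 - 389017/6) = 457/(-2158097/24) = 457*(-24/2158097) = -10968/2158097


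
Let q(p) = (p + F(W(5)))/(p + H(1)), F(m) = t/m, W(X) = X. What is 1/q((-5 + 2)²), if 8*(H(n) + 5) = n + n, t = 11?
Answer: 85/224 ≈ 0.37946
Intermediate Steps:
H(n) = -5 + n/4 (H(n) = -5 + (n + n)/8 = -5 + (2*n)/8 = -5 + n/4)
F(m) = 11/m
q(p) = (11/5 + p)/(-19/4 + p) (q(p) = (p + 11/5)/(p + (-5 + (¼)*1)) = (p + 11*(⅕))/(p + (-5 + ¼)) = (p + 11/5)/(p - 19/4) = (11/5 + p)/(-19/4 + p))
1/q((-5 + 2)²) = 1/(4*(11 + 5*(-5 + 2)²)/(5*(-19 + 4*(-5 + 2)²))) = 1/(4*(11 + 5*(-3)²)/(5*(-19 + 4*(-3)²))) = 1/(4*(11 + 5*9)/(5*(-19 + 4*9))) = 1/(4*(11 + 45)/(5*(-19 + 36))) = 1/((⅘)*56/17) = 1/((⅘)*(1/17)*56) = 1/(224/85) = 85/224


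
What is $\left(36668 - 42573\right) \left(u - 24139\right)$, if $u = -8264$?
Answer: $191339715$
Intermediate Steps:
$\left(36668 - 42573\right) \left(u - 24139\right) = \left(36668 - 42573\right) \left(-8264 - 24139\right) = \left(-5905\right) \left(-32403\right) = 191339715$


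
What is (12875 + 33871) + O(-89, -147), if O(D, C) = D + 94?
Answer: 46751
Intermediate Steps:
O(D, C) = 94 + D
(12875 + 33871) + O(-89, -147) = (12875 + 33871) + (94 - 89) = 46746 + 5 = 46751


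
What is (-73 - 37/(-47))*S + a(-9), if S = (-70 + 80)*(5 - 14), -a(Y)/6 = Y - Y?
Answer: 305460/47 ≈ 6499.1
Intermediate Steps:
a(Y) = 0 (a(Y) = -6*(Y - Y) = -6*0 = 0)
S = -90 (S = 10*(-9) = -90)
(-73 - 37/(-47))*S + a(-9) = (-73 - 37/(-47))*(-90) + 0 = (-73 - 37*(-1)/47)*(-90) + 0 = (-73 - 1*(-37/47))*(-90) + 0 = (-73 + 37/47)*(-90) + 0 = -3394/47*(-90) + 0 = 305460/47 + 0 = 305460/47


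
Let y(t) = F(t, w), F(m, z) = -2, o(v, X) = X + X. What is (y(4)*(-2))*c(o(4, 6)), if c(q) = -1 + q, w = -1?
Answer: 44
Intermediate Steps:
o(v, X) = 2*X
y(t) = -2
(y(4)*(-2))*c(o(4, 6)) = (-2*(-2))*(-1 + 2*6) = 4*(-1 + 12) = 4*11 = 44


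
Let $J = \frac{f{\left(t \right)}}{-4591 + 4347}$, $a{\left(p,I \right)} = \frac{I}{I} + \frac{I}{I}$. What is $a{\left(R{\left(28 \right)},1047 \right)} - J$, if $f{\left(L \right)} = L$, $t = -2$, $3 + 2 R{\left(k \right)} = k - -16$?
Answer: $\frac{243}{122} \approx 1.9918$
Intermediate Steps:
$R{\left(k \right)} = \frac{13}{2} + \frac{k}{2}$ ($R{\left(k \right)} = - \frac{3}{2} + \frac{k - -16}{2} = - \frac{3}{2} + \frac{k + 16}{2} = - \frac{3}{2} + \frac{16 + k}{2} = - \frac{3}{2} + \left(8 + \frac{k}{2}\right) = \frac{13}{2} + \frac{k}{2}$)
$a{\left(p,I \right)} = 2$ ($a{\left(p,I \right)} = 1 + 1 = 2$)
$J = \frac{1}{122}$ ($J = - \frac{2}{-4591 + 4347} = - \frac{2}{-244} = \left(-2\right) \left(- \frac{1}{244}\right) = \frac{1}{122} \approx 0.0081967$)
$a{\left(R{\left(28 \right)},1047 \right)} - J = 2 - \frac{1}{122} = \frac{243}{122}$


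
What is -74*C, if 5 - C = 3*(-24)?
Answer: -5698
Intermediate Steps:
C = 77 (C = 5 - 3*(-24) = 5 - 1*(-72) = 5 + 72 = 77)
-74*C = -74*77 = -5698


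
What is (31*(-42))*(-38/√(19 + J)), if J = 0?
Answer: 2604*√19 ≈ 11351.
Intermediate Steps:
(31*(-42))*(-38/√(19 + J)) = (31*(-42))*(-38/√(19 + 0)) = -(-49476)/(√19) = -(-49476)*√19/19 = -(-2604)*√19 = 2604*√19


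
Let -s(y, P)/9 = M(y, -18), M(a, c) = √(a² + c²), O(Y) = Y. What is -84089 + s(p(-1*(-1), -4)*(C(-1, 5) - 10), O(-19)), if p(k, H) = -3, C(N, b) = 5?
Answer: -84089 - 27*√61 ≈ -84300.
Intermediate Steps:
s(y, P) = -9*√(324 + y²) (s(y, P) = -9*√(y² + (-18)²) = -9*√(y² + 324) = -9*√(324 + y²))
-84089 + s(p(-1*(-1), -4)*(C(-1, 5) - 10), O(-19)) = -84089 - 9*√(324 + (-3*(5 - 10))²) = -84089 - 9*√(324 + (-3*(-5))²) = -84089 - 9*√(324 + 15²) = -84089 - 9*√(324 + 225) = -84089 - 27*√61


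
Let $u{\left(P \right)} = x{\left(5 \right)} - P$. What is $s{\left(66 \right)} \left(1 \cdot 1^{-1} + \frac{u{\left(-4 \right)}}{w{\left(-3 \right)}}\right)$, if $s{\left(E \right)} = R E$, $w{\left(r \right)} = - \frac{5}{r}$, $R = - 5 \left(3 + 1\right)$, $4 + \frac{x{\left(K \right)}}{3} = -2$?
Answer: $9768$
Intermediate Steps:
$x{\left(K \right)} = -18$ ($x{\left(K \right)} = -12 + 3 \left(-2\right) = -12 - 6 = -18$)
$R = -20$ ($R = \left(-5\right) 4 = -20$)
$u{\left(P \right)} = -18 - P$
$s{\left(E \right)} = - 20 E$
$s{\left(66 \right)} \left(1 \cdot 1^{-1} + \frac{u{\left(-4 \right)}}{w{\left(-3 \right)}}\right) = \left(-20\right) 66 \left(1 \cdot 1^{-1} + \frac{-18 - -4}{\left(-5\right) \frac{1}{-3}}\right) = - 1320 \left(1 \cdot 1 + \frac{-18 + 4}{\left(-5\right) \left(- \frac{1}{3}\right)}\right) = - 1320 \left(1 - \frac{14}{\frac{5}{3}}\right) = - 1320 \left(1 - \frac{42}{5}\right) = \left(-1320\right) \left(- \frac{37}{5}\right) = 9768$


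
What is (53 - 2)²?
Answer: 2601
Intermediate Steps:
(53 - 2)² = 51² = 2601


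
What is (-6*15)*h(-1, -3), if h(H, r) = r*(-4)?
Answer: -1080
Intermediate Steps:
h(H, r) = -4*r
(-6*15)*h(-1, -3) = (-6*15)*(-4*(-3)) = -90*12 = -1080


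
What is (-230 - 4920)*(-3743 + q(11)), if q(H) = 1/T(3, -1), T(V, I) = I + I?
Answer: 19279025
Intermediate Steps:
T(V, I) = 2*I
q(H) = -1/2 (q(H) = 1/(2*(-1)) = 1/(-2) = -1/2)
(-230 - 4920)*(-3743 + q(11)) = (-230 - 4920)*(-3743 - 1/2) = -5150*(-7487/2) = 19279025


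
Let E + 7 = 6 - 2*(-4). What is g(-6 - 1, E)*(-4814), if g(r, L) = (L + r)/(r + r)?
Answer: 0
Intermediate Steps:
E = 7 (E = -7 + (6 - 2*(-4)) = -7 + (6 + 8) = -7 + 14 = 7)
g(r, L) = (L + r)/(2*r) (g(r, L) = (L + r)/((2*r)) = (L + r)*(1/(2*r)) = (L + r)/(2*r))
g(-6 - 1, E)*(-4814) = ((7 + (-6 - 1))/(2*(-6 - 1)))*(-4814) = ((1/2)*(7 - 7)/(-7))*(-4814) = ((1/2)*(-1/7)*0)*(-4814) = 0*(-4814) = 0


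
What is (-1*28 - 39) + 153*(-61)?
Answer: -9400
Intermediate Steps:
(-1*28 - 39) + 153*(-61) = (-28 - 39) - 9333 = -67 - 9333 = -9400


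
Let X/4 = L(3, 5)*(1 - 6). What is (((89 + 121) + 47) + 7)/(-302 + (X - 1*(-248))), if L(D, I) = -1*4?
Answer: 132/13 ≈ 10.154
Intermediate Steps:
L(D, I) = -4
X = 80 (X = 4*(-4*(1 - 6)) = 4*(-4*(-5)) = 4*20 = 80)
(((89 + 121) + 47) + 7)/(-302 + (X - 1*(-248))) = (((89 + 121) + 47) + 7)/(-302 + (80 - 1*(-248))) = ((210 + 47) + 7)/(-302 + (80 + 248)) = (257 + 7)/(-302 + 328) = 264/26 = 264*(1/26) = 132/13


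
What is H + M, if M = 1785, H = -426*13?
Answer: -3753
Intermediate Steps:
H = -5538
H + M = -5538 + 1785 = -3753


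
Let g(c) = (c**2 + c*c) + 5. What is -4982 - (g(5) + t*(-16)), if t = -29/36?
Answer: -45449/9 ≈ -5049.9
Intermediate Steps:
t = -29/36 (t = -29*1/36 = -29/36 ≈ -0.80556)
g(c) = 5 + 2*c**2 (g(c) = (c**2 + c**2) + 5 = 2*c**2 + 5 = 5 + 2*c**2)
-4982 - (g(5) + t*(-16)) = -4982 - ((5 + 2*5**2) - 29/36*(-16)) = -4982 - ((5 + 2*25) + 116/9) = -4982 - ((5 + 50) + 116/9) = -4982 - (55 + 116/9) = -4982 - 1*611/9 = -4982 - 611/9 = -45449/9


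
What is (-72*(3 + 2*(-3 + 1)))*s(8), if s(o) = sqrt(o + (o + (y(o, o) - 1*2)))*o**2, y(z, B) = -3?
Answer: 4608*sqrt(11) ≈ 15283.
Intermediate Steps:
s(o) = o**2*sqrt(-5 + 2*o) (s(o) = sqrt(o + (o + (-3 - 1*2)))*o**2 = sqrt(o + (o + (-3 - 2)))*o**2 = sqrt(o + (o - 5))*o**2 = sqrt(o + (-5 + o))*o**2 = sqrt(-5 + 2*o)*o**2 = o**2*sqrt(-5 + 2*o))
(-72*(3 + 2*(-3 + 1)))*s(8) = (-72*(3 + 2*(-3 + 1)))*(8**2*sqrt(-5 + 2*8)) = (-72*(3 + 2*(-2)))*(64*sqrt(-5 + 16)) = (-72*(3 - 4))*(64*sqrt(11)) = (-72*(-1))*(64*sqrt(11)) = 72*(64*sqrt(11)) = 4608*sqrt(11)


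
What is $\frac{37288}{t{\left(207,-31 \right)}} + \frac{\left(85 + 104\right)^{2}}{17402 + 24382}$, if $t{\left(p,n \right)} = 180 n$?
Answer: $- \frac{113226551}{19429560} \approx -5.8275$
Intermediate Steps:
$\frac{37288}{t{\left(207,-31 \right)}} + \frac{\left(85 + 104\right)^{2}}{17402 + 24382} = \frac{37288}{180 \left(-31\right)} + \frac{\left(85 + 104\right)^{2}}{17402 + 24382} = \frac{37288}{-5580} + \frac{189^{2}}{41784} = 37288 \left(- \frac{1}{5580}\right) + 35721 \cdot \frac{1}{41784} = - \frac{9322}{1395} + \frac{11907}{13928} = - \frac{113226551}{19429560}$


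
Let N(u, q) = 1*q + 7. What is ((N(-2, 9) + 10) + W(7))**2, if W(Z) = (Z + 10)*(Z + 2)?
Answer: 32041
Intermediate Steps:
N(u, q) = 7 + q (N(u, q) = q + 7 = 7 + q)
W(Z) = (2 + Z)*(10 + Z) (W(Z) = (10 + Z)*(2 + Z) = (2 + Z)*(10 + Z))
((N(-2, 9) + 10) + W(7))**2 = (((7 + 9) + 10) + (20 + 7**2 + 12*7))**2 = ((16 + 10) + (20 + 49 + 84))**2 = (26 + 153)**2 = 179**2 = 32041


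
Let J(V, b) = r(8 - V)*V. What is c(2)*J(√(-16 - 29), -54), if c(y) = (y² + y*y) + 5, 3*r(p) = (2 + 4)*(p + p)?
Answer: 2340 + 1248*I*√5 ≈ 2340.0 + 2790.6*I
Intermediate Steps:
r(p) = 4*p (r(p) = ((2 + 4)*(p + p))/3 = (6*(2*p))/3 = (12*p)/3 = 4*p)
c(y) = 5 + 2*y² (c(y) = (y² + y²) + 5 = 2*y² + 5 = 5 + 2*y²)
J(V, b) = V*(32 - 4*V) (J(V, b) = (4*(8 - V))*V = (32 - 4*V)*V = V*(32 - 4*V))
c(2)*J(√(-16 - 29), -54) = (5 + 2*2²)*(4*√(-16 - 29)*(8 - √(-16 - 29))) = (5 + 2*4)*(4*√(-45)*(8 - √(-45))) = (5 + 8)*(4*(3*I*√5)*(8 - 3*I*√5)) = 13*(4*(3*I*√5)*(8 - 3*I*√5)) = 13*(12*I*√5*(8 - 3*I*√5)) = 156*I*√5*(8 - 3*I*√5)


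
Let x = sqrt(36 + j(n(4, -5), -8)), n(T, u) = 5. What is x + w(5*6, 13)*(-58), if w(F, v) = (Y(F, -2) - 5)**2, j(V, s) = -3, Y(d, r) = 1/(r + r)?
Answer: -12789/8 + sqrt(33) ≈ -1592.9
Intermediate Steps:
Y(d, r) = 1/(2*r)
w(F, v) = 441/16 (w(F, v) = ((1/2)/(-2) - 5)**2 = ((1/2)*(-1/2) - 5)**2 = (-1/4 - 5)**2 = (-21/4)**2 = 441/16)
x = sqrt(33) (x = sqrt(36 - 3) = sqrt(33) ≈ 5.7446)
x + w(5*6, 13)*(-58) = sqrt(33) + (441/16)*(-58) = sqrt(33) - 12789/8 = -12789/8 + sqrt(33)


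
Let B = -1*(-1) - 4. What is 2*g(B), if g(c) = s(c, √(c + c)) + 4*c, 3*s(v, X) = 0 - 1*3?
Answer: -26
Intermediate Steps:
s(v, X) = -1 (s(v, X) = (0 - 1*3)/3 = (0 - 3)/3 = (⅓)*(-3) = -1)
B = -3 (B = 1 - 4 = -3)
g(c) = -1 + 4*c
2*g(B) = 2*(-1 + 4*(-3)) = 2*(-1 - 12) = 2*(-13) = -26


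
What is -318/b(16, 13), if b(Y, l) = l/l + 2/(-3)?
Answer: -954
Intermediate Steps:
b(Y, l) = 1/3 (b(Y, l) = 1 + 2*(-1/3) = 1 - 2/3 = 1/3)
-318/b(16, 13) = -318/1/3 = -318*3 = -954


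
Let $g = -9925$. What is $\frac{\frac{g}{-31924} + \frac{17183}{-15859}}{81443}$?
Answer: $- \frac{391149517}{41233183239188} \approx -9.4863 \cdot 10^{-6}$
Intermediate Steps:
$\frac{\frac{g}{-31924} + \frac{17183}{-15859}}{81443} = \frac{- \frac{9925}{-31924} + \frac{17183}{-15859}}{81443} = \left(\left(-9925\right) \left(- \frac{1}{31924}\right) + 17183 \left(- \frac{1}{15859}\right)\right) \frac{1}{81443} = \left(\frac{9925}{31924} - \frac{17183}{15859}\right) \frac{1}{81443} = \left(- \frac{391149517}{506282716}\right) \frac{1}{81443} = - \frac{391149517}{41233183239188}$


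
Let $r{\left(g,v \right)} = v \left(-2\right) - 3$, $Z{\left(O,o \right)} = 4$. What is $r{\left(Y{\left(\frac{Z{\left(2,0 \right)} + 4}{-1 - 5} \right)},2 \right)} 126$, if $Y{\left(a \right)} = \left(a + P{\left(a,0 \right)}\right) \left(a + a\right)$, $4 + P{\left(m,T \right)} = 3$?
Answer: $-882$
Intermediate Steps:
$P{\left(m,T \right)} = -1$ ($P{\left(m,T \right)} = -4 + 3 = -1$)
$Y{\left(a \right)} = 2 a \left(-1 + a\right)$ ($Y{\left(a \right)} = \left(a - 1\right) \left(a + a\right) = \left(-1 + a\right) 2 a = 2 a \left(-1 + a\right)$)
$r{\left(g,v \right)} = -3 - 2 v$ ($r{\left(g,v \right)} = - 2 v - 3 = -3 - 2 v$)
$r{\left(Y{\left(\frac{Z{\left(2,0 \right)} + 4}{-1 - 5} \right)},2 \right)} 126 = \left(-3 - 4\right) 126 = \left(-7\right) 126 = -882$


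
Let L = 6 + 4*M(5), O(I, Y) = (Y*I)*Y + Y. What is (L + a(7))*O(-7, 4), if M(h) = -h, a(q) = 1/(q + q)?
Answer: 10530/7 ≈ 1504.3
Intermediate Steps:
a(q) = 1/(2*q)
O(I, Y) = Y + I*Y**2 (O(I, Y) = (I*Y)*Y + Y = I*Y**2 + Y = Y + I*Y**2)
L = -14 (L = 6 + 4*(-1*5) = 6 + 4*(-5) = 6 - 20 = -14)
(L + a(7))*O(-7, 4) = (-14 + (1/2)/7)*(4*(1 - 7*4)) = (-14 + (1/2)*(1/7))*(4*(1 - 28)) = (-14 + 1/14)*(4*(-27)) = -195/14*(-108) = 10530/7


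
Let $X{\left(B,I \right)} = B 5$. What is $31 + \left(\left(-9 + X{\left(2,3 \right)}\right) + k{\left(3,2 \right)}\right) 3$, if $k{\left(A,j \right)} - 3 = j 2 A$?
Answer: $79$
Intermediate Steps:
$k{\left(A,j \right)} = 3 + 2 A j$ ($k{\left(A,j \right)} = 3 + j 2 A = 3 + 2 A j$)
$X{\left(B,I \right)} = 5 B$
$31 + \left(\left(-9 + X{\left(2,3 \right)}\right) + k{\left(3,2 \right)}\right) 3 = 31 + \left(\left(-9 + 5 \cdot 2\right) + \left(3 + 2 \cdot 3 \cdot 2\right)\right) 3 = 31 + \left(\left(-9 + 10\right) + \left(3 + 12\right)\right) 3 = 31 + \left(1 + 15\right) 3 = 31 + 16 \cdot 3 = 31 + 48 = 79$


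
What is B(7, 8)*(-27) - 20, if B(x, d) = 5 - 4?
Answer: -47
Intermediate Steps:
B(x, d) = 1
B(7, 8)*(-27) - 20 = 1*(-27) - 20 = -27 - 20 = -47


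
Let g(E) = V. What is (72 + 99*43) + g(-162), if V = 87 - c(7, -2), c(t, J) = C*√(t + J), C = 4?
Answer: 4416 - 4*√5 ≈ 4407.1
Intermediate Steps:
c(t, J) = 4*√(J + t) (c(t, J) = 4*√(t + J) = 4*√(J + t))
V = 87 - 4*√5 (V = 87 - 4*√(-2 + 7) = 87 - 4*√5 ≈ 78.056)
g(E) = 87 - 4*√5
(72 + 99*43) + g(-162) = (72 + 99*43) + (87 - 4*√5) = (72 + 4257) + (87 - 4*√5) = 4329 + (87 - 4*√5) = 4416 - 4*√5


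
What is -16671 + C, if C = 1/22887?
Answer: -381549176/22887 ≈ -16671.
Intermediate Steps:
C = 1/22887 ≈ 4.3693e-5
-16671 + C = -16671 + 1/22887 = -381549176/22887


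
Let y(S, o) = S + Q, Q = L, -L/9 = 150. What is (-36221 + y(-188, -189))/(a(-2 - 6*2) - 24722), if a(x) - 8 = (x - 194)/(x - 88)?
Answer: 1925709/1260310 ≈ 1.5280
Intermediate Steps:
L = -1350 (L = -9*150 = -1350)
a(x) = 8 + (-194 + x)/(-88 + x) (a(x) = 8 + (x - 194)/(x - 88) = 8 + (-194 + x)/(-88 + x))
Q = -1350
y(S, o) = -1350 + S (y(S, o) = S - 1350 = -1350 + S)
(-36221 + y(-188, -189))/(a(-2 - 6*2) - 24722) = (-36221 + (-1350 - 188))/((-898 + 9*(-2 - 6*2))/(-88 + (-2 - 6*2)) - 24722) = (-36221 - 1538)/((-898 + 9*(-2 - 12))/(-88 + (-2 - 12)) - 24722) = -37759/((-898 + 9*(-14))/(-88 - 14) - 24722) = -37759/((-898 - 126)/(-102) - 24722) = -37759/(-1/102*(-1024) - 24722) = -37759/(512/51 - 24722) = -37759/(-1260310/51) = -37759*(-51/1260310) = 1925709/1260310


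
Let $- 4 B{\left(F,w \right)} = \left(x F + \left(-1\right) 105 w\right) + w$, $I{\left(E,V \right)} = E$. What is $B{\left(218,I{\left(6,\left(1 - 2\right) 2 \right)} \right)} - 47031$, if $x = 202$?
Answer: $-57884$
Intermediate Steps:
$B{\left(F,w \right)} = 26 w - \frac{101 F}{2}$ ($B{\left(F,w \right)} = - \frac{\left(202 F + \left(-1\right) 105 w\right) + w}{4} = - \frac{\left(202 F - 105 w\right) + w}{4} = - \frac{\left(- 105 w + 202 F\right) + w}{4} = - \frac{- 104 w + 202 F}{4} = 26 w - \frac{101 F}{2}$)
$B{\left(218,I{\left(6,\left(1 - 2\right) 2 \right)} \right)} - 47031 = \left(26 \cdot 6 - 11009\right) - 47031 = \left(156 - 11009\right) - 47031 = -10853 - 47031 = -57884$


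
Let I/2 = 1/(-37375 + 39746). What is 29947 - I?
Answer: 71004335/2371 ≈ 29947.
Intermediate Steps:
I = 2/2371 (I = 2/(-37375 + 39746) = 2/2371 ≈ 0.00084353)
29947 - I = 29947 - 1*2/2371 = 29947 - 2/2371 = 71004335/2371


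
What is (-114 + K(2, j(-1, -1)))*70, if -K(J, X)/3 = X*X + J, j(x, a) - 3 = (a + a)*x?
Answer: -13650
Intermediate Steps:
j(x, a) = 3 + 2*a*x (j(x, a) = 3 + (a + a)*x = 3 + (2*a)*x = 3 + 2*a*x)
K(J, X) = -3*J - 3*X² (K(J, X) = -3*(X*X + J) = -3*(X² + J) = -3*(J + X²) = -3*J - 3*X²)
(-114 + K(2, j(-1, -1)))*70 = (-114 + (-3*2 - 3*(3 + 2*(-1)*(-1))²))*70 = (-114 + (-6 - 3*(3 + 2)²))*70 = (-114 + (-6 - 3*5²))*70 = (-114 + (-6 - 3*25))*70 = (-114 + (-6 - 75))*70 = (-114 - 81)*70 = -195*70 = -13650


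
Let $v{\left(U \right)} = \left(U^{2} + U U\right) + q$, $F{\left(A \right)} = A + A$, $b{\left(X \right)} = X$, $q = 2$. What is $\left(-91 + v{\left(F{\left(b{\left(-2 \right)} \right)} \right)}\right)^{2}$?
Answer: $3249$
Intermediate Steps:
$F{\left(A \right)} = 2 A$
$v{\left(U \right)} = 2 + 2 U^{2}$ ($v{\left(U \right)} = \left(U^{2} + U U\right) + 2 = \left(U^{2} + U^{2}\right) + 2 = 2 U^{2} + 2 = 2 + 2 U^{2}$)
$\left(-91 + v{\left(F{\left(b{\left(-2 \right)} \right)} \right)}\right)^{2} = \left(-91 + \left(2 + 2 \left(2 \left(-2\right)\right)^{2}\right)\right)^{2} = \left(-91 + \left(2 + 2 \left(-4\right)^{2}\right)\right)^{2} = \left(-91 + \left(2 + 2 \cdot 16\right)\right)^{2} = \left(-91 + \left(2 + 32\right)\right)^{2} = \left(-91 + 34\right)^{2} = \left(-57\right)^{2} = 3249$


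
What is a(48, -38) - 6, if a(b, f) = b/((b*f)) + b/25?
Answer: -3901/950 ≈ -4.1063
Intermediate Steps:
a(b, f) = 1/f + b/25 (a(b, f) = b*(1/(b*f)) + b*(1/25) = 1/f + b/25)
a(48, -38) - 6 = (1/(-38) + (1/25)*48) - 6 = (-1/38 + 48/25) - 6 = 1799/950 - 6 = -3901/950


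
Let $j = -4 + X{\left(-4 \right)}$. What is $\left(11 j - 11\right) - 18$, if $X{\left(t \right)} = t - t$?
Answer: $-73$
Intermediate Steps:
$X{\left(t \right)} = 0$
$j = -4$ ($j = -4 + 0 = -4$)
$\left(11 j - 11\right) - 18 = \left(11 \left(-4\right) - 11\right) - 18 = \left(-44 - 11\right) - 18 = -55 - 18 = -73$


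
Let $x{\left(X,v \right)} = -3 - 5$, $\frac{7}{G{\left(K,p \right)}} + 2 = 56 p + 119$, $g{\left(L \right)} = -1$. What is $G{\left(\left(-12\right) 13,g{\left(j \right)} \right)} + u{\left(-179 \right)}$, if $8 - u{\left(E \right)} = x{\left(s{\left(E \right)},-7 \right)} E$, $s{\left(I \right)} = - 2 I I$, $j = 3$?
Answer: $- \frac{86857}{61} \approx -1423.9$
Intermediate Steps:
$G{\left(K,p \right)} = \frac{7}{117 + 56 p}$ ($G{\left(K,p \right)} = \frac{7}{-2 + \left(56 p + 119\right)} = \frac{7}{-2 + \left(119 + 56 p\right)} = \frac{7}{117 + 56 p}$)
$s{\left(I \right)} = - 2 I^{2}$
$x{\left(X,v \right)} = -8$
$u{\left(E \right)} = 8 + 8 E$ ($u{\left(E \right)} = 8 - - 8 E = 8 + 8 E$)
$G{\left(\left(-12\right) 13,g{\left(j \right)} \right)} + u{\left(-179 \right)} = \frac{7}{117 + 56 \left(-1\right)} + \left(8 + 8 \left(-179\right)\right) = \frac{7}{117 - 56} + \left(8 - 1432\right) = \frac{7}{61} - 1424 = - \frac{86857}{61}$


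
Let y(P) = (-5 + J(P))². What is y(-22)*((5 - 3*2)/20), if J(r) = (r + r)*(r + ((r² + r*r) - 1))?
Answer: -345862445/4 ≈ -8.6466e+7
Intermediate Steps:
J(r) = 2*r*(-1 + r + 2*r²) (J(r) = (2*r)*(r + ((r² + r²) - 1)) = (2*r)*(r + (2*r² - 1)) = (2*r)*(r + (-1 + 2*r²)) = (2*r)*(-1 + r + 2*r²) = 2*r*(-1 + r + 2*r²))
y(P) = (-5 + 2*P*(-1 + P + 2*P²))²
y(-22)*((5 - 3*2)/20) = (-5 + 2*(-22)*(-1 - 22 + 2*(-22)²))²*((5 - 3*2)/20) = (-5 + 2*(-22)*(-1 - 22 + 2*484))²*((5 - 6)*(1/20)) = (-5 + 2*(-22)*(-1 - 22 + 968))²*(-1*1/20) = (-5 + 2*(-22)*945)²*(-1/20) = (-5 - 41580)²*(-1/20) = (-41585)²*(-1/20) = 1729312225*(-1/20) = -345862445/4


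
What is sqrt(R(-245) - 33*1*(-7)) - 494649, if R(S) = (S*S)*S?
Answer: -494649 + I*sqrt(14705894) ≈ -4.9465e+5 + 3834.8*I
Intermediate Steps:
R(S) = S**3 (R(S) = S**2*S = S**3)
sqrt(R(-245) - 33*1*(-7)) - 494649 = sqrt((-245)**3 - 33*1*(-7)) - 494649 = sqrt(-14706125 - 33*(-7)) - 494649 = sqrt(-14706125 + 231) - 494649 = sqrt(-14705894) - 494649 = I*sqrt(14705894) - 494649 = -494649 + I*sqrt(14705894)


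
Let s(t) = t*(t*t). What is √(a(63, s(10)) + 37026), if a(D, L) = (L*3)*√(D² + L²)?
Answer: √(37026 + 3000*√1003969) ≈ 1744.4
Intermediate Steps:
s(t) = t³ (s(t) = t*t² = t³)
a(D, L) = 3*L*√(D² + L²) (a(D, L) = (3*L)*√(D² + L²) = 3*L*√(D² + L²))
√(a(63, s(10)) + 37026) = √(3*10³*√(63² + (10³)²) + 37026) = √(3*1000*√(3969 + 1000²) + 37026) = √(3*1000*√(3969 + 1000000) + 37026) = √(3*1000*√1003969 + 37026) = √(3000*√1003969 + 37026) = √(37026 + 3000*√1003969)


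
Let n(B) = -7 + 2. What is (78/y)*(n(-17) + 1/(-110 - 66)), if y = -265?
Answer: 34359/23320 ≈ 1.4734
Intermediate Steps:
n(B) = -5
(78/y)*(n(-17) + 1/(-110 - 66)) = (78/(-265))*(-5 + 1/(-110 - 66)) = (78*(-1/265))*(-5 + 1/(-176)) = -78*(-5 - 1/176)/265 = -78/265*(-881/176) = 34359/23320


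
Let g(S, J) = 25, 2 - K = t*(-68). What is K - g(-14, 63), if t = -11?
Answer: -771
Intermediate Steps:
K = -746 (K = 2 - (-11)*(-68) = 2 - 1*748 = 2 - 748 = -746)
K - g(-14, 63) = -746 - 1*25 = -746 - 25 = -771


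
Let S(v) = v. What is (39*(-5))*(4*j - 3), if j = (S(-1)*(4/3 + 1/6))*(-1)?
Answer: -585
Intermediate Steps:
j = 3/2 (j = -(4/3 + 1/6)*(-1) = -(4*(⅓) + 1*(⅙))*(-1) = -(4/3 + ⅙)*(-1) = -1*3/2*(-1) = -3/2*(-1) = 3/2 ≈ 1.5000)
(39*(-5))*(4*j - 3) = (39*(-5))*(4*(3/2) - 3) = -195*(6 - 3) = -195*3 = -585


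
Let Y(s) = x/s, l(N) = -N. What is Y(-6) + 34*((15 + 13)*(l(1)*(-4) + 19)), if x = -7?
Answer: 131383/6 ≈ 21897.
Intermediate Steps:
Y(s) = -7/s
Y(-6) + 34*((15 + 13)*(l(1)*(-4) + 19)) = -7/(-6) + 34*((15 + 13)*(-1*1*(-4) + 19)) = -7*(-⅙) + 34*(28*(-1*(-4) + 19)) = 7/6 + 34*(28*(4 + 19)) = 7/6 + 34*(28*23) = 7/6 + 34*644 = 7/6 + 21896 = 131383/6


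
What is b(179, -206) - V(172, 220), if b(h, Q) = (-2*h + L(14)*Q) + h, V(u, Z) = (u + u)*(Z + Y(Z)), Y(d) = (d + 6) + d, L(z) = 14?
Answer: -232167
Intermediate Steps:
Y(d) = 6 + 2*d (Y(d) = (6 + d) + d = 6 + 2*d)
V(u, Z) = 2*u*(6 + 3*Z) (V(u, Z) = (u + u)*(Z + (6 + 2*Z)) = (2*u)*(6 + 3*Z) = 2*u*(6 + 3*Z))
b(h, Q) = -h + 14*Q (b(h, Q) = (-2*h + 14*Q) + h = -h + 14*Q)
b(179, -206) - V(172, 220) = (-1*179 + 14*(-206)) - 6*172*(2 + 220) = (-179 - 2884) - 6*172*222 = -3063 - 1*229104 = -3063 - 229104 = -232167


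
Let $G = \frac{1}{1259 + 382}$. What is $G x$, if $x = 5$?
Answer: $\frac{5}{1641} \approx 0.0030469$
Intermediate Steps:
$G = \frac{1}{1641} \approx 0.00060938$
$G x = \frac{1}{1641} \cdot 5 = \frac{5}{1641}$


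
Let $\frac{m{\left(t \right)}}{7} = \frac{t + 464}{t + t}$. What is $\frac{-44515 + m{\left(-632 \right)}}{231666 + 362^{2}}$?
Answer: $- \frac{7033223}{57308180} \approx -0.12273$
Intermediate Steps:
$m{\left(t \right)} = \frac{7 \left(464 + t\right)}{2 t}$ ($m{\left(t \right)} = 7 \frac{t + 464}{t + t} = 7 \frac{464 + t}{2 t} = \frac{7 \left(464 + t\right)}{2 t}$)
$\frac{-44515 + m{\left(-632 \right)}}{231666 + 362^{2}} = \frac{-44515 + \left(\frac{7}{2} + \frac{1624}{-632}\right)}{231666 + 362^{2}} = \frac{-44515 + \left(\frac{7}{2} + 1624 \left(- \frac{1}{632}\right)\right)}{231666 + 131044} = \frac{-44515 + \left(\frac{7}{2} - \frac{203}{79}\right)}{362710} = \left(-44515 + \frac{147}{158}\right) \frac{1}{362710} = \left(- \frac{7033223}{158}\right) \frac{1}{362710} = - \frac{7033223}{57308180}$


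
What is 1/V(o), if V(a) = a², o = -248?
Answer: 1/61504 ≈ 1.6259e-5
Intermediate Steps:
1/V(o) = 1/((-248)²) = 1/61504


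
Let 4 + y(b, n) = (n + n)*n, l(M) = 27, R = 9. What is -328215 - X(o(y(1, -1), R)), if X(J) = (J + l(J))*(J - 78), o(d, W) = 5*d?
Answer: -326719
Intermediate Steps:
y(b, n) = -4 + 2*n**2 (y(b, n) = -4 + (n + n)*n = -4 + (2*n)*n = -4 + 2*n**2)
X(J) = (-78 + J)*(27 + J) (X(J) = (J + 27)*(J - 78) = (27 + J)*(-78 + J) = (-78 + J)*(27 + J))
-328215 - X(o(y(1, -1), R)) = -328215 - (-2106 + (5*(-4 + 2*(-1)**2))**2 - 255*(-4 + 2*(-1)**2)) = -328215 - (-2106 + (5*(-4 + 2*1))**2 - 255*(-4 + 2*1)) = -328215 - (-2106 + (5*(-4 + 2))**2 - 255*(-4 + 2)) = -328215 - (-2106 + (5*(-2))**2 - 255*(-2)) = -328215 - (-2106 + (-10)**2 - 51*(-10)) = -328215 - (-2106 + 100 + 510) = -328215 - 1*(-1496) = -328215 + 1496 = -326719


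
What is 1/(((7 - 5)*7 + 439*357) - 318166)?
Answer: -1/161429 ≈ -6.1947e-6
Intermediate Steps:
1/(((7 - 5)*7 + 439*357) - 318166) = 1/((2*7 + 156723) - 318166) = 1/((14 + 156723) - 318166) = 1/(156737 - 318166) = 1/(-161429) = -1/161429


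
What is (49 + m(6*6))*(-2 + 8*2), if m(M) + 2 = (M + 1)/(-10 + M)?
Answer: 8813/13 ≈ 677.92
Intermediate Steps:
m(M) = -2 + (1 + M)/(-10 + M) (m(M) = -2 + (M + 1)/(-10 + M) = -2 + (1 + M)/(-10 + M))
(49 + m(6*6))*(-2 + 8*2) = (49 + (21 - 6*6)/(-10 + 6*6))*(-2 + 8*2) = (49 + (21 - 1*36)/(-10 + 36))*(-2 + 16) = (49 + (21 - 36)/26)*14 = (49 + (1/26)*(-15))*14 = (49 - 15/26)*14 = (1259/26)*14 = 8813/13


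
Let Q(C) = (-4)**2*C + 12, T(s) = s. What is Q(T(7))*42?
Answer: 5208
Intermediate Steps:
Q(C) = 12 + 16*C (Q(C) = 16*C + 12 = 12 + 16*C)
Q(T(7))*42 = (12 + 16*7)*42 = (12 + 112)*42 = 124*42 = 5208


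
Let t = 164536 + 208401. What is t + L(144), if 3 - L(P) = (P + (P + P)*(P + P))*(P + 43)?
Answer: -15164516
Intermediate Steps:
L(P) = 3 - (43 + P)*(P + 4*P²) (L(P) = 3 - (P + (P + P)*(P + P))*(P + 43) = 3 - (P + (2*P)*(2*P))*(43 + P) = 3 - (P + 4*P²)*(43 + P) = 3 - (43 + P)*(P + 4*P²))
t = 372937
t + L(144) = 372937 + (3 - 173*144² - 43*144 - 4*144³) = 372937 + (3 - 173*20736 - 6192 - 4*2985984) = 372937 + (3 - 3587328 - 6192 - 11943936) = 372937 - 15537453 = -15164516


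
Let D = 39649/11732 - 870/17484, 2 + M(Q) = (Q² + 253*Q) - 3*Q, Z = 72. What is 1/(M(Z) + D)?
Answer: 17093524/396318991391 ≈ 4.3131e-5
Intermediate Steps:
M(Q) = -2 + Q² + 250*Q (M(Q) = -2 + ((Q² + 253*Q) - 3*Q) = -2 + (Q² + 250*Q) = -2 + Q² + 250*Q)
D = 56918023/17093524 (D = 39649*(1/11732) - 870*1/17484 = 39649/11732 - 145/2914 = 56918023/17093524 ≈ 3.3298)
1/(M(Z) + D) = 1/((-2 + 72² + 250*72) + 56918023/17093524) = 1/((-2 + 5184 + 18000) + 56918023/17093524) = 1/(23182 + 56918023/17093524) = 1/(396318991391/17093524) = 17093524/396318991391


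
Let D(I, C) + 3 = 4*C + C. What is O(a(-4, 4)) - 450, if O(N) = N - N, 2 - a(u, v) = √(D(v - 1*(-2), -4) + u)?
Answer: -450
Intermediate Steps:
D(I, C) = -3 + 5*C (D(I, C) = -3 + (4*C + C) = -3 + 5*C)
a(u, v) = 2 - √(-23 + u) (a(u, v) = 2 - √((-3 + 5*(-4)) + u) = 2 - √((-3 - 20) + u) = 2 - √(-23 + u))
O(N) = 0
O(a(-4, 4)) - 450 = 0 - 450 = -450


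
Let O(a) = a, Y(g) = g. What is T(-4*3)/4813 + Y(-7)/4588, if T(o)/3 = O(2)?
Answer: -6163/22082044 ≈ -0.00027910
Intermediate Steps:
T(o) = 6 (T(o) = 3*2 = 6)
T(-4*3)/4813 + Y(-7)/4588 = 6/4813 - 7/4588 = -6163/22082044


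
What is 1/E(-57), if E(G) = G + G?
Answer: -1/114 ≈ -0.0087719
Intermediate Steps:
E(G) = 2*G
1/E(-57) = 1/(2*(-57)) = 1/(-114) = -1/114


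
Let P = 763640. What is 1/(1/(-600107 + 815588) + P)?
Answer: 215481/164549910841 ≈ 1.3095e-6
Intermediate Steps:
1/(1/(-600107 + 815588) + P) = 1/(1/(-600107 + 815588) + 763640) = 1/(1/215481 + 763640) = 1/(164549910841/215481) = 215481/164549910841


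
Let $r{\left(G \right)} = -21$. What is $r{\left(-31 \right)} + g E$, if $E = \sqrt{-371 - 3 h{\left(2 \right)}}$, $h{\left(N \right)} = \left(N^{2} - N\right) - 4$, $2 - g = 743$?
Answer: $-21 - 741 i \sqrt{365} \approx -21.0 - 14157.0 i$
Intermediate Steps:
$g = -741$ ($g = 2 - 743 = -741$)
$h{\left(N \right)} = -4 + N^{2} - N$
$E = i \sqrt{365}$ ($E = \sqrt{-371 - 3 \left(-4 + 2^{2} - 2\right)} = \sqrt{-371 - 3 \left(-4 + 4 - 2\right)} = \sqrt{-371 + \left(\left(-3\right) \left(-2\right) + 0\right)} = \sqrt{-371 + \left(6 + 0\right)} = \sqrt{-371 + 6} = \sqrt{-365} = i \sqrt{365} \approx 19.105 i$)
$r{\left(-31 \right)} + g E = -21 - 741 i \sqrt{365}$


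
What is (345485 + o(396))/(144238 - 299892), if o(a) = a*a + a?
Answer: -502697/155654 ≈ -3.2296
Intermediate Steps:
o(a) = a + a² (o(a) = a² + a = a + a²)
(345485 + o(396))/(144238 - 299892) = (345485 + 396*(1 + 396))/(144238 - 299892) = (345485 + 396*397)/(-155654) = (345485 + 157212)*(-1/155654) = 502697*(-1/155654) = -502697/155654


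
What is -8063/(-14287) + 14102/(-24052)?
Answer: -538857/24545066 ≈ -0.021954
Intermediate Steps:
-8063/(-14287) + 14102/(-24052) = -8063*(-1/14287) + 14102*(-1/24052) = 8063/14287 - 7051/12026 = -538857/24545066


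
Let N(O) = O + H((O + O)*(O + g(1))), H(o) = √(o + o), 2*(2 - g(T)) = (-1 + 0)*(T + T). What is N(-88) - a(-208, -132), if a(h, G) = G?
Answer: 44 + 4*√1870 ≈ 216.97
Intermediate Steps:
g(T) = 2 + T (g(T) = 2 - (-1 + 0)*(T + T)/2 = 2 - (-1)*2*T/2 = 2 - (-1)*T = 2 + T)
H(o) = √2*√o (H(o) = √(2*o) = √2*√o)
N(O) = O + 2*√(O*(3 + O)) (N(O) = O + √2*√((O + O)*(O + (2 + 1))) = O + √2*√((2*O)*(O + 3)) = O + √2*√((2*O)*(3 + O)) = O + √2*√(2*O*(3 + O)) = O + √2*(√2*√(O*(3 + O))) = O + 2*√(O*(3 + O)))
N(-88) - a(-208, -132) = (-88 + 2*√(-88*(3 - 88))) - 1*(-132) = (-88 + 2*√(-88*(-85))) + 132 = (-88 + 2*√7480) + 132 = (-88 + 2*(2*√1870)) + 132 = (-88 + 4*√1870) + 132 = 44 + 4*√1870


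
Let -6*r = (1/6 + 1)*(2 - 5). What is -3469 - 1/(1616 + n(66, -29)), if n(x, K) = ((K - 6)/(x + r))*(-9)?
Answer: -4492230915/1294964 ≈ -3469.0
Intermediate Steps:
r = 7/12 (r = -(1/6 + 1)*(2 - 5)/6 = -(1/6 + 1)*(-3)/6 = -7*(-3)/36 = -1/6*(-7/2) = 7/12 ≈ 0.58333)
n(x, K) = -9*(-6 + K)/(7/12 + x) (n(x, K) = ((K - 6)/(x + 7/12))*(-9) = ((-6 + K)/(7/12 + x))*(-9) = -9*(-6 + K)/(7/12 + x))
-3469 - 1/(1616 + n(66, -29)) = -3469 - 1/(1616 + 108*(6 - 1*(-29))/(7 + 12*66)) = -3469 - 1/(1616 + 108*(6 + 29)/(7 + 792)) = -3469 - 1/(1616 + 108*35/799) = -3469 - 1/(1616 + 108*(1/799)*35) = -3469 - 1/(1616 + 3780/799) = -3469 - 1/1294964/799 = -3469 - 1*799/1294964 = -3469 - 799/1294964 = -4492230915/1294964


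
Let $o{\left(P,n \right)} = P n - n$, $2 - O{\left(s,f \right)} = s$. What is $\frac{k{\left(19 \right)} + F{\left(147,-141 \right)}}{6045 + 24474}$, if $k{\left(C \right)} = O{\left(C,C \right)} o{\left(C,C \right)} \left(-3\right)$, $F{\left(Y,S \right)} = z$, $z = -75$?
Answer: $\frac{5789}{10173} \approx 0.56906$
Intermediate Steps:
$O{\left(s,f \right)} = 2 - s$
$F{\left(Y,S \right)} = -75$
$o{\left(P,n \right)} = - n + P n$
$k{\left(C \right)} = - 3 C \left(-1 + C\right) \left(2 - C\right)$ ($k{\left(C \right)} = \left(2 - C\right) C \left(-1 + C\right) \left(-3\right) = C \left(-1 + C\right) \left(2 - C\right) \left(-3\right) = - 3 C \left(-1 + C\right) \left(2 - C\right)$)
$\frac{k{\left(19 \right)} + F{\left(147,-141 \right)}}{6045 + 24474} = \frac{3 \cdot 19 \left(-1 + 19\right) \left(-2 + 19\right) - 75}{6045 + 24474} = \frac{3 \cdot 19 \cdot 18 \cdot 17 - 75}{30519} = \left(17442 - 75\right) \frac{1}{30519} = 17367 \cdot \frac{1}{30519} = \frac{5789}{10173}$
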